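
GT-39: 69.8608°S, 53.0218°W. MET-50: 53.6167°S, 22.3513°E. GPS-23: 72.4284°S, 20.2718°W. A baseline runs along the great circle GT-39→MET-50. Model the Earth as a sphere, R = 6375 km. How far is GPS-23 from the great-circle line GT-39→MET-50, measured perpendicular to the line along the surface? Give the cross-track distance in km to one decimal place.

δ₁₃ = central angle GT-39→GPS-23 = 0.187501 rad  (haversine)
θ₁₃ = bearing GT-39→GPS-23 = 118.818°,  θ₁₂ = bearing GT-39→MET-50 = 103.383°
dₓₜ = R·arcsin(sin δ₁₃ · sin(θ₁₃ − θ₁₂)) = 6375·arcsin(0.18640·sin(15.436°)) = 316.417 km
|dₓₜ| = 316.417 km

316.4 km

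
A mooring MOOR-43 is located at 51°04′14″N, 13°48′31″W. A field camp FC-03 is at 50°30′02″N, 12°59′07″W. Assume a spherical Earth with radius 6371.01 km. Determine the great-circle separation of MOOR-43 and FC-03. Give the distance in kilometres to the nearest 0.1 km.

MOOR-43: φ = +51.07056°, λ = -13.80861°
FC-03: φ = +50.50056°, λ = -12.98528°
Δφ = -0.5700°,  Δλ = 0.8233°
a = sin²(Δφ/2) + cos φ₁ cos φ₂ sin²(Δλ/2) = 0.000045
c = 2·arcsin(√a) = 0.013472 rad = 0.7719°
d = R·c = 6371.01 × 0.013472 = 85.8 km

85.8 km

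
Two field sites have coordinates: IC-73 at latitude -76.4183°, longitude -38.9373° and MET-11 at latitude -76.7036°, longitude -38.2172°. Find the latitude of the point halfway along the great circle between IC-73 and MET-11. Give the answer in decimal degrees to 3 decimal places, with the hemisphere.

Bx = cos φ₂ cos Δλ = 0.229970,  By = cos φ₂ sin Δλ = 0.002890
φₘ = atan2(sin φ₁ + sin φ₂, √((cos φ₁ + Bx)² + By²)) = -76.56121°
λₘ = λ₁ + atan2(By, cos φ₁ + Bx) = -38.58100°

76.561°S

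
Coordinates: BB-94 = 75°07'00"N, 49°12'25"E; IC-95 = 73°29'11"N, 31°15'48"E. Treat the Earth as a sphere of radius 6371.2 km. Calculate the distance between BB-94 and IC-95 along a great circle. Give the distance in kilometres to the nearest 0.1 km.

566.9 km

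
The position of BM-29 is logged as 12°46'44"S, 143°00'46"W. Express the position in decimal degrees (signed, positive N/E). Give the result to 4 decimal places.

lat: 12.7789° S → -12.7789°
lon: 143.0128° W → -143.0128°

-12.7789°, -143.0128°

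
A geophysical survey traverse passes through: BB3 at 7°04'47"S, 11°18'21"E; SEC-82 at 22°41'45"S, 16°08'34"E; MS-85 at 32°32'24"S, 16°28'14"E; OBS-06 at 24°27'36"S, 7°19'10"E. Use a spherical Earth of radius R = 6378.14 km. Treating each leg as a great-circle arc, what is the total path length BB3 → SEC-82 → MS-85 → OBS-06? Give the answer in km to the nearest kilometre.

BB3: φ = -7.07972°, λ = +11.30583°
SEC-82: φ = -22.69583°, λ = +16.14278°
MS-85: φ = -32.54000°, λ = +16.47056°
OBS-06: φ = -24.46000°, λ = +7.31944°
BB3→SEC-82: c = 0.284413 rad, d = 1814.03 km
SEC-82→MS-85: c = 0.171888 rad, d = 1096.32 km
MS-85→OBS-06: c = 0.198791 rad, d = 1267.91 km
Total = 1814.03 + 1096.32 + 1267.91 = 4178.27 km

4178 km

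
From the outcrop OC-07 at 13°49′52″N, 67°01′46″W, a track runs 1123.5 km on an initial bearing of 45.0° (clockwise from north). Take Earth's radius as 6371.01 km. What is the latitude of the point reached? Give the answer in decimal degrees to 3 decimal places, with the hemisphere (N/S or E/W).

20.843°N

OC-07: φ = +13.83111°, λ = -67.02944°
δ = d/R = 1123.5/6371.01 = 0.176346 rad
φ₂ = arcsin(sin φ₁ cos δ + cos φ₁ sin δ cos θ)
   = arcsin(0.23906·0.98449 + 0.97100·0.17543·0.70711) = 20.84287°
λ₂ = λ₁ + atan2(sin θ sin δ cos φ₁, cos δ − sin φ₁ sin φ₂) = -59.40171°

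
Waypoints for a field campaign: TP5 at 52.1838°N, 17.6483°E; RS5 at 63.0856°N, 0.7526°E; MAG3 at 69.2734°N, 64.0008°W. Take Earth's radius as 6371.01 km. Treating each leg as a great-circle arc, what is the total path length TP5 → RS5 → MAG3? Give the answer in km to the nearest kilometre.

TP5→RS5: c = 0.245677 rad, d = 1565.21 km
RS5→MAG3: c = 0.445717 rad, d = 2839.67 km
Total = 1565.21 + 2839.67 = 4404.88 km

4405 km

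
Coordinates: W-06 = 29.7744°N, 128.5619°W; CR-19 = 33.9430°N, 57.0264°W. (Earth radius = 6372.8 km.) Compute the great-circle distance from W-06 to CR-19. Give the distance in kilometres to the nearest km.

Δφ = 4.1686°,  Δλ = 71.5355°
a = sin²(Δφ/2) + cos φ₁ cos φ₂ sin²(Δλ/2) = 0.247331
c = 2·arcsin(√a) = 1.041022 rad = 59.6462°
d = R·c = 6372.8 × 1.041022 = 6634.2 km

6634 km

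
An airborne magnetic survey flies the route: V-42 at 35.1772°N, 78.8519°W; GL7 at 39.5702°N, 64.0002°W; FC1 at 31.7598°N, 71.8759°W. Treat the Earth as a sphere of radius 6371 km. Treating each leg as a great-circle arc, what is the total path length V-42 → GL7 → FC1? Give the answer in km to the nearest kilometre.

V-42→GL7: c = 0.219469 rad, d = 1398.24 km
GL7→FC1: c = 0.176062 rad, d = 1121.69 km
Total = 1398.24 + 1121.69 = 2519.93 km

2520 km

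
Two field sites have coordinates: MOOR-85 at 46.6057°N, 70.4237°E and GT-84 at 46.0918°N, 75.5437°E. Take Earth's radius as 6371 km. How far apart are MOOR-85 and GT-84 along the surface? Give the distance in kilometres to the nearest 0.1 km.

397.0 km

Δφ = -0.5139°,  Δλ = 5.1200°
a = sin²(Δφ/2) + cos φ₁ cos φ₂ sin²(Δλ/2) = 0.000971
c = 2·arcsin(√a) = 0.062320 rad = 3.5707°
d = R·c = 6371 × 0.062320 = 397.0 km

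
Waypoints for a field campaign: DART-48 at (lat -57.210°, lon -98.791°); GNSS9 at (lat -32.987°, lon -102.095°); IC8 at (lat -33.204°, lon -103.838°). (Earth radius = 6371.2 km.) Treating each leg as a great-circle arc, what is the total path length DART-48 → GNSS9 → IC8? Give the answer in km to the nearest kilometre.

DART-48→GNSS9: c = 0.424608 rad, d = 2705.26 km
GNSS9→IC8: c = 0.025765 rad, d = 164.16 km
Total = 2705.26 + 164.16 = 2869.42 km

2869 km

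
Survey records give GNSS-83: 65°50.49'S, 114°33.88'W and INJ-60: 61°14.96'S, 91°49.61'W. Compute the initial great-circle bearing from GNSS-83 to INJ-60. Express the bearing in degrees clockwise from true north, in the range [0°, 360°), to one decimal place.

76.1°

GNSS-83: φ = -65.84150°, λ = -114.56467°
INJ-60: φ = -61.24933°, λ = -91.82683°
Δλ = 22.7378°
y = sin Δλ · cos φ₂ = 0.185913
x = cos φ₁ sin φ₂ − sin φ₁ cos φ₂ cos Δλ = 0.045955
θ = atan2(y, x) = 76.1157° → 76.1157° (mod 360°)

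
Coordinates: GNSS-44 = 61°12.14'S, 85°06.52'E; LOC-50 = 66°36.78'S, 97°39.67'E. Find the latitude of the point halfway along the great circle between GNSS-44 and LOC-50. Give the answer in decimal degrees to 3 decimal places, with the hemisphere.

GNSS-44: φ = -61.20233°, λ = +85.10867°
LOC-50: φ = -66.61300°, λ = +97.66117°
Bx = cos φ₂ cos Δλ = 0.387452,  By = cos φ₂ sin Δλ = 0.086269
φₘ = atan2(sin φ₁ + sin φ₂, √((cos φ₁ + Bx)² + By²)) = -64.04220°
λₘ = λ₁ + atan2(By, cos φ₁ + Bx) = 90.77693°

64.042°S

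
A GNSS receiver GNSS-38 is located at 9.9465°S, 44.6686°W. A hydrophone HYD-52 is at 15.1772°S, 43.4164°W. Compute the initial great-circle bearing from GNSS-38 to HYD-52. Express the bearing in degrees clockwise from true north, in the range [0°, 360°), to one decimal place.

167.0°

Δλ = 1.2522°
y = sin Δλ · cos φ₂ = 0.021091
x = cos φ₁ sin φ₂ − sin φ₁ cos φ₂ cos Δλ = -0.091206
θ = atan2(y, x) = 166.9794° → 166.9794° (mod 360°)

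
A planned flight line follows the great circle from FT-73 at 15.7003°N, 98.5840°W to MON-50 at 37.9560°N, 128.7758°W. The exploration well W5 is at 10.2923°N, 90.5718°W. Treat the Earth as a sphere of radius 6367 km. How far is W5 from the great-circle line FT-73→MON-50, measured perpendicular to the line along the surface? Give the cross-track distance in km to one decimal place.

219.1 km

δ₁₃ = central angle FT-73→W5 = 0.165703 rad  (haversine)
θ₁₃ = bearing FT-73→W5 = 123.754°,  θ₁₂ = bearing FT-73→MON-50 = 315.795°
dₓₜ = R·arcsin(sin δ₁₃ · sin(θ₁₃ − θ₁₂)) = 6367·arcsin(0.16495·sin(-192.041°)) = 219.131 km
|dₓₜ| = 219.131 km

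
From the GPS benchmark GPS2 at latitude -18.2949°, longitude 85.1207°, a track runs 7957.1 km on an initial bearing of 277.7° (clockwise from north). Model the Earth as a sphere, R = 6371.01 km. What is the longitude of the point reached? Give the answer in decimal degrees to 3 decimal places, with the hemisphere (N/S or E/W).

δ = d/R = 7957.1/6371.01 = 1.248954 rad
φ₂ = arcsin(sin φ₁ cos δ + cos φ₁ sin δ cos θ)
   = arcsin(-0.31391·0.31631 + 0.94945·0.94865·0.13399) = 1.22554°
λ₂ = λ₁ + atan2(sin θ sin δ cos φ₁, cos δ − sin φ₁ sin φ₂) = 15.01607°

15.016°E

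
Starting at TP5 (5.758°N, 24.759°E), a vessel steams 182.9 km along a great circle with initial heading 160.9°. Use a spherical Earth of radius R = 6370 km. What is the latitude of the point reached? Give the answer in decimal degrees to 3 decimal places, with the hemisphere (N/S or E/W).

4.203°N

δ = d/R = 182.9/6370 = 0.028713 rad
φ₂ = arcsin(sin φ₁ cos δ + cos φ₁ sin δ cos θ)
   = arcsin(0.10033·0.99959 + 0.99495·0.02871·-0.94495) = 4.20322°
λ₂ = λ₁ + atan2(sin θ sin δ cos φ₁, cos δ − sin φ₁ sin φ₂) = 25.29870°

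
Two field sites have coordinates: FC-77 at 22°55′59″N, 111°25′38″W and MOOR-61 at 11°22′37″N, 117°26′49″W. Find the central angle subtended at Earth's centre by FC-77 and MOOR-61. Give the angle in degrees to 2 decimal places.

FC-77: φ = +22.93306°, λ = -111.42722°
MOOR-61: φ = +11.37694°, λ = -117.44694°
Δφ = -11.5561°,  Δλ = -6.0197°
a = sin²(Δφ/2) + cos φ₁ cos φ₂ sin²(Δλ/2) = 0.012625
c = 2·arcsin(√a) = 0.225196 rad = 12.9028°

12.90°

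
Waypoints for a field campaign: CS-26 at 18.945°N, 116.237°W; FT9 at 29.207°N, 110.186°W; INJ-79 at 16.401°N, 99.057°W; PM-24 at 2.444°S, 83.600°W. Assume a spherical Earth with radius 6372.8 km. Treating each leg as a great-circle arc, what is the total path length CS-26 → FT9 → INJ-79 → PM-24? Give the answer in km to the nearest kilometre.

5816 km

CS-26→FT9: c = 0.203310 rad, d = 1295.65 km
FT9→INJ-79: c = 0.286000 rad, d = 1822.62 km
INJ-79→PM-24: c = 0.423321 rad, d = 2697.74 km
Total = 1295.65 + 1822.62 + 2697.74 = 5816.01 km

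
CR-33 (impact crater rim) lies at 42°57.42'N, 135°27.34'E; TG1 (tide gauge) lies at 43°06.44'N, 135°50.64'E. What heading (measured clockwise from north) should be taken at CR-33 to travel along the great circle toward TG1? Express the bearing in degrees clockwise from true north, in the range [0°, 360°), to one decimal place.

62.0°

CR-33: φ = +42.95700°, λ = +135.45567°
TG1: φ = +43.10733°, λ = +135.84400°
Δλ = 0.3883°
y = sin Δλ · cos φ₂ = 0.004948
x = cos φ₁ sin φ₂ − sin φ₁ cos φ₂ cos Δλ = 0.002635
θ = atan2(y, x) = 61.9618° → 61.9618° (mod 360°)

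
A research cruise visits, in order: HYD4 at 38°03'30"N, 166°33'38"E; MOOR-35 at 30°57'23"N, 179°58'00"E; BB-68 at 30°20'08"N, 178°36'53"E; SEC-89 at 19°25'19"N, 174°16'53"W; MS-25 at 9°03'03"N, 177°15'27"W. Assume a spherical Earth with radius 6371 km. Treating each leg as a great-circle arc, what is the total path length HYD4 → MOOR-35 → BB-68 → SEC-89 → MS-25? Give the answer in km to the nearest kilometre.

4210 km

HYD4: φ = +38.05833°, λ = +166.56056°
MOOR-35: φ = +30.95639°, λ = +179.96667°
BB-68: φ = +30.33556°, λ = +178.61472°
SEC-89: φ = +19.42194°, λ = -174.28139°
MS-25: φ = +9.05083°, λ = -177.25750°
HYD4→MOOR-35: c = 0.228847 rad, d = 1457.99 km
MOOR-35→BB-68: c = 0.023011 rad, d = 146.60 km
BB-68→SEC-89: c = 0.221061 rad, d = 1408.38 km
SEC-89→MS-25: c = 0.187860 rad, d = 1196.85 km
Total = 1457.99 + 146.60 + 1408.38 + 1196.85 = 4209.82 km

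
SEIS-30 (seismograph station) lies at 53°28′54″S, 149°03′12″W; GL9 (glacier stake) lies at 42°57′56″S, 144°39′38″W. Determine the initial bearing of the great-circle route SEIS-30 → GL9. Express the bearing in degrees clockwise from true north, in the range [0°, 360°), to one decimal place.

SEIS-30: φ = -53.48167°, λ = -149.05333°
GL9: φ = -42.96556°, λ = -144.66056°
Δλ = 4.3928°
y = sin Δλ · cos φ₂ = 0.056048
x = cos φ₁ sin φ₂ − sin φ₁ cos φ₂ cos Δλ = 0.180784
θ = atan2(y, x) = 17.2249° → 17.2249° (mod 360°)

17.2°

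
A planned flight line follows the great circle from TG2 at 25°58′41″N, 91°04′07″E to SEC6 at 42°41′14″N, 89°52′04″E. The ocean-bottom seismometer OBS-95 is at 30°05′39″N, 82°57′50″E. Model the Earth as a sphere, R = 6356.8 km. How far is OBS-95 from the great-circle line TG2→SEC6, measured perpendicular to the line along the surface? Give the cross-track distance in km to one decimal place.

TG2: φ = +25.97806°, λ = +91.06861°
SEC6: φ = +42.68722°, λ = +89.86778°
OBS-95: φ = +30.09417°, λ = +82.96389°
δ₁₃ = central angle TG2→OBS-95 = 0.143984 rad  (haversine)
θ₁₃ = bearing TG2→OBS-95 = 301.777°,  θ₁₂ = bearing TG2→SEC6 = 356.934°
dₓₜ = R·arcsin(sin δ₁₃ · sin(θ₁₃ − θ₁₂)) = 6356.8·arcsin(0.14349·sin(-55.157°)) = -750.332 km
|dₓₜ| = 750.332 km

750.3 km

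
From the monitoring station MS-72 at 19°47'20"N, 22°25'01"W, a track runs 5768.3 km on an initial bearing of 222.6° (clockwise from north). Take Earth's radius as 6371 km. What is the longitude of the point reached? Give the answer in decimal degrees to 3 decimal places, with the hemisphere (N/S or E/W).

MS-72: φ = +19.78889°, λ = -22.41694°
δ = d/R = 5768.3/6371 = 0.905399 rad
φ₂ = arcsin(sin φ₁ cos δ + cos φ₁ sin δ cos θ)
   = arcsin(0.33856·0.61737 + 0.94095·0.78667·-0.73610) = -19.62463°
λ₂ = λ₁ + atan2(sin θ sin δ cos φ₁, cos δ − sin φ₁ sin φ₂) = -56.84123°

56.841°W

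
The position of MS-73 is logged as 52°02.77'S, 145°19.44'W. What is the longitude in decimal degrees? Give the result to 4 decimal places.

145.3240°W

145° + 19.44′/60 = 145 + 0.32400 = 145.3240°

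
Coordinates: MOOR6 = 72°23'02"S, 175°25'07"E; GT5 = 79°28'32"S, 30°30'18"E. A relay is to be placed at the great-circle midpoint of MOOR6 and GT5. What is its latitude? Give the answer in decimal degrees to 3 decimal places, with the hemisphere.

MOOR6: φ = -72.38389°, λ = +175.41861°
GT5: φ = -79.47556°, λ = +30.50500°
Bx = cos φ₂ cos Δλ = -0.149464,  By = cos φ₂ sin Δλ = -0.104992
φₘ = atan2(sin φ₁ + sin φ₂, √((cos φ₁ + Bx)² + By²)) = -84.52169°
λₘ = λ₁ + atan2(By, cos φ₁ + Bx) = 140.99016°

84.522°S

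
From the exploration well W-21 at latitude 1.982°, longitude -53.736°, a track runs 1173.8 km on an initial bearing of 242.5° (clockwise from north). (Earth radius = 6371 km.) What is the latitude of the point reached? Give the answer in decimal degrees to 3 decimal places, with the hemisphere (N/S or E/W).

2.897°S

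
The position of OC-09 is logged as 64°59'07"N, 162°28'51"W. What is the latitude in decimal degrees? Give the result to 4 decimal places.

64.9853°N

64° + 59′/60 + 7″/3600 = 64 + 0.98333 + 0.00194 = 64.9853°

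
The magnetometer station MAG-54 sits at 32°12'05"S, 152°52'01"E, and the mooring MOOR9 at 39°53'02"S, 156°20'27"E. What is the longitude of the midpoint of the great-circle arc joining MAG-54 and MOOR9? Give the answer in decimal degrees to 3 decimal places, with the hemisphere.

154.519°E

MAG-54: φ = -32.20139°, λ = +152.86694°
MOOR9: φ = -39.88389°, λ = +156.34083°
Bx = cos φ₂ cos Δλ = 0.765936,  By = cos φ₂ sin Δλ = 0.046496
φₘ = atan2(sin φ₁ + sin φ₂, √((cos φ₁ + Bx)² + By²)) = -36.05514°
λₘ = λ₁ + atan2(By, cos φ₁ + Bx) = 154.51900°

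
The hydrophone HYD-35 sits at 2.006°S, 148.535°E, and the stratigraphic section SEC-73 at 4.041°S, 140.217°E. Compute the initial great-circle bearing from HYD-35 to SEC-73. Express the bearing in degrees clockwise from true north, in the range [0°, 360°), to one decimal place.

256.0°

Δλ = -8.3180°
y = sin Δλ · cos φ₂ = -0.144307
x = cos φ₁ sin φ₂ − sin φ₁ cos φ₂ cos Δλ = -0.035877
θ = atan2(y, x) = -103.9616° → 256.0384° (mod 360°)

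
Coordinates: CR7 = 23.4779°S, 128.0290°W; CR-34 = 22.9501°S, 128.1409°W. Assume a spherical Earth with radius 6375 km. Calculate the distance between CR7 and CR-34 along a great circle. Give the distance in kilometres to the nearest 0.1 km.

59.8 km

Δφ = 0.5278°,  Δλ = -0.1119°
a = sin²(Δφ/2) + cos φ₁ cos φ₂ sin²(Δλ/2) = 0.000022
c = 2·arcsin(√a) = 0.009385 rad = 0.5377°
d = R·c = 6375 × 0.009385 = 59.8 km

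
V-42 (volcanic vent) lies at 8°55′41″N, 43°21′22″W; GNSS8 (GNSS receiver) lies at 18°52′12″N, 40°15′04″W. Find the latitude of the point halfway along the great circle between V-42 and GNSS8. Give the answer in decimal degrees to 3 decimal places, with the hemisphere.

13.904°N

V-42: φ = +8.92806°, λ = -43.35611°
GNSS8: φ = +18.87000°, λ = -40.25111°
Bx = cos φ₂ cos Δλ = 0.944866,  By = cos φ₂ sin Δλ = 0.051255
φₘ = atan2(sin φ₁ + sin φ₂, √((cos φ₁ + Bx)² + By²)) = 13.90393°
λₘ = λ₁ + atan2(By, cos φ₁ + Bx) = -41.83703°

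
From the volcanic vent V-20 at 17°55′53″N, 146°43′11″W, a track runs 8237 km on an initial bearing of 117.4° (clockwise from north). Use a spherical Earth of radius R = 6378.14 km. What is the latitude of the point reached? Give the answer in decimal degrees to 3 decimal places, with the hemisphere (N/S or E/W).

V-20: φ = +17.93139°, λ = -146.71972°
δ = d/R = 8237/6378.14 = 1.291442 rad
φ₂ = arcsin(sin φ₁ cos δ + cos φ₁ sin δ cos θ)
   = arcsin(0.30788·0.27573 + 0.95143·0.96123·-0.46020) = -19.63212°
λ₂ = λ₁ + atan2(sin θ sin δ cos φ₁, cos δ − sin φ₁ sin φ₂) = -81.75213°

19.632°S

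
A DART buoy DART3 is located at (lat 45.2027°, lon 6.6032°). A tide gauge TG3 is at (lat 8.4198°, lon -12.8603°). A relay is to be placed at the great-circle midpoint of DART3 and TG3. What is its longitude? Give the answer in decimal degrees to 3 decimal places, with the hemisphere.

4.779°W

Bx = cos φ₂ cos Δλ = 0.932692,  By = cos φ₂ sin Δλ = -0.329615
φₘ = atan2(sin φ₁ + sin φ₂, √((cos φ₁ + Bx)² + By²)) = 27.13735°
λₘ = λ₁ + atan2(By, cos φ₁ + Bx) = -4.77927°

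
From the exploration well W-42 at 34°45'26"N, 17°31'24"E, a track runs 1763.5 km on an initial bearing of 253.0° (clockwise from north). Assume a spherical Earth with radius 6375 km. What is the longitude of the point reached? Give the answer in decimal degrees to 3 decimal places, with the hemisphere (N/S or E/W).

0.171°E

W-42: φ = +34.75722°, λ = +17.52333°
δ = d/R = 1763.5/6375 = 0.276627 rad
φ₂ = arcsin(sin φ₁ cos δ + cos φ₁ sin δ cos θ)
   = arcsin(0.57010·0.96198 + 0.82158·0.27311·-0.29237) = 28.86995°
λ₂ = λ₁ + atan2(sin θ sin δ cos φ₁, cos δ − sin φ₁ sin φ₂) = 0.17106°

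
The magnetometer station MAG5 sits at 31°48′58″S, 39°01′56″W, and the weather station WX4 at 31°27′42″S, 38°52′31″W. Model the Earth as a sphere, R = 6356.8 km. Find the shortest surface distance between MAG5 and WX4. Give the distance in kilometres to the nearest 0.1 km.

42.0 km

MAG5: φ = -31.81611°, λ = -39.03222°
WX4: φ = -31.46167°, λ = -38.87528°
Δφ = 0.3544°,  Δλ = 0.1569°
a = sin²(Δφ/2) + cos φ₁ cos φ₂ sin²(Δλ/2) = 0.000011
c = 2·arcsin(√a) = 0.006611 rad = 0.3788°
d = R·c = 6356.8 × 0.006611 = 42.0 km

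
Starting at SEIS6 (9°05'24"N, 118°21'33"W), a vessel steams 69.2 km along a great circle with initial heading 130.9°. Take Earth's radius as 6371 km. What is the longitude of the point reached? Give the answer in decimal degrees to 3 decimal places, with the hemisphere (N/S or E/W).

SEIS6: φ = +9.09000°, λ = -118.35917°
δ = d/R = 69.2/6371 = 0.010862 rad
φ₂ = arcsin(sin φ₁ cos δ + cos φ₁ sin δ cos θ)
   = arcsin(0.15799·0.99994 + 0.98744·0.01086·-0.65474) = 8.68223°
λ₂ = λ₁ + atan2(sin θ sin δ cos φ₁, cos δ − sin φ₁ sin φ₂) = -117.88333°

117.883°W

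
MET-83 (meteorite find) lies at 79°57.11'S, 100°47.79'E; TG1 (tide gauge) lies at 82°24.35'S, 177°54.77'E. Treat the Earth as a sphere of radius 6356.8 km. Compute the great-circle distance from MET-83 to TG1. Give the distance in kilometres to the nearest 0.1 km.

MET-83: φ = -79.95183°, λ = +100.79650°
TG1: φ = -82.40583°, λ = +177.91283°
Δφ = -2.4540°,  Δλ = 77.1163°
a = sin²(Δφ/2) + cos φ₁ cos φ₂ sin²(Δλ/2) = 0.009417
c = 2·arcsin(√a) = 0.194387 rad = 11.1376°
d = R·c = 6356.8 × 0.194387 = 1235.7 km

1235.7 km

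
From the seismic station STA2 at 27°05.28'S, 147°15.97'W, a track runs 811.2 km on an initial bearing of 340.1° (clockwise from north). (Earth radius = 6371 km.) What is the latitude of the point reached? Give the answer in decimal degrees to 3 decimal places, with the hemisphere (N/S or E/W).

STA2: φ = -27.08800°, λ = -147.26617°
δ = d/R = 811.2/6371 = 0.127327 rad
φ₂ = arcsin(sin φ₁ cos δ + cos φ₁ sin δ cos θ)
   = arcsin(-0.45536·0.99190 + 0.89031·0.12698·0.94029) = -20.20431°
λ₂ = λ₁ + atan2(sin θ sin δ cos φ₁, cos δ − sin φ₁ sin φ₂) = -149.90594°

20.204°S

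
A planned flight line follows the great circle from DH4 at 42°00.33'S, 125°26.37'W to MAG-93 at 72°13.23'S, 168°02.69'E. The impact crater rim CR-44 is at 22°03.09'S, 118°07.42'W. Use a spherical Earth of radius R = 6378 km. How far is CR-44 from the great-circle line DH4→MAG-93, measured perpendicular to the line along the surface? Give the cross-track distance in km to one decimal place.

188.4 km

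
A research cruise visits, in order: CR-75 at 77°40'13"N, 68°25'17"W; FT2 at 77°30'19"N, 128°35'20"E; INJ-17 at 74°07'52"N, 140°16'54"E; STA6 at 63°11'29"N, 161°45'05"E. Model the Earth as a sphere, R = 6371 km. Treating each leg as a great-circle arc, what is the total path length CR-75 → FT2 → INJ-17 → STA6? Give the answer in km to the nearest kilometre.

4696 km

CR-75: φ = +77.67028°, λ = -68.42139°
FT2: φ = +77.50528°, λ = +128.58889°
INJ-17: φ = +74.13111°, λ = +140.28167°
STA6: φ = +63.19139°, λ = +161.75139°
CR-75→FT2: c = 0.428429 rad, d = 2729.52 km
FT2→INJ-17: c = 0.076976 rad, d = 490.41 km
INJ-17→STA6: c = 0.231732 rad, d = 1476.36 km
Total = 2729.52 + 490.41 + 1476.36 = 4696.30 km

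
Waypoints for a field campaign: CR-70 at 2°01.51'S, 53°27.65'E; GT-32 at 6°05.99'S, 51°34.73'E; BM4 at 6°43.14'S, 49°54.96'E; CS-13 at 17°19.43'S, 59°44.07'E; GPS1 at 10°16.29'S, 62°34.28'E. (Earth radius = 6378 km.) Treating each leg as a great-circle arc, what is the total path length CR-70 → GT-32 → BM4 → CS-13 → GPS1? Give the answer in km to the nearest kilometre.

3130 km

CR-70: φ = -2.02517°, λ = +53.46083°
GT-32: φ = -6.09983°, λ = +51.57883°
BM4: φ = -6.71900°, λ = +49.91600°
CS-13: φ = -17.32383°, λ = +59.73450°
GPS1: φ = -10.27150°, λ = +62.57133°
CR-70→GT-32: c = 0.078298 rad, d = 499.39 km
GT-32→BM4: c = 0.030798 rad, d = 196.43 km
BM4→CS-13: c = 0.249511 rad, d = 1591.38 km
CS-13→GPS1: c = 0.132132 rad, d = 842.74 km
Total = 499.39 + 196.43 + 1591.38 + 842.74 = 3129.94 km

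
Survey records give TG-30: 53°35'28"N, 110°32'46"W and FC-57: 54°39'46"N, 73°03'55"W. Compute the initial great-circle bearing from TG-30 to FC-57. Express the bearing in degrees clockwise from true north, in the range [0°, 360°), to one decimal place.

71.9°

TG-30: φ = +53.59111°, λ = -110.54611°
FC-57: φ = +54.66278°, λ = -73.06528°
Δλ = 37.4808°
y = sin Δλ · cos φ₂ = 0.351947
x = cos φ₁ sin φ₂ − sin φ₁ cos φ₂ cos Δλ = 0.114800
θ = atan2(y, x) = 71.9345° → 71.9345° (mod 360°)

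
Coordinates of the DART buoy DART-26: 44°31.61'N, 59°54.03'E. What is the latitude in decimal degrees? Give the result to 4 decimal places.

44.5268°N

44° + 31.61′/60 = 44 + 0.52683 = 44.5268°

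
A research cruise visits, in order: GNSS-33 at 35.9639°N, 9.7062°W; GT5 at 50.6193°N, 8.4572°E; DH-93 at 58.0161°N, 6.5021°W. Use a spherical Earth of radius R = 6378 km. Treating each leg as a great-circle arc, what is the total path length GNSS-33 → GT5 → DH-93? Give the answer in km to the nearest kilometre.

3454 km

GNSS-33→GT5: c = 0.342624 rad, d = 2185.26 km
GT5→DH-93: c = 0.198878 rad, d = 1268.44 km
Total = 2185.26 + 1268.44 = 3453.70 km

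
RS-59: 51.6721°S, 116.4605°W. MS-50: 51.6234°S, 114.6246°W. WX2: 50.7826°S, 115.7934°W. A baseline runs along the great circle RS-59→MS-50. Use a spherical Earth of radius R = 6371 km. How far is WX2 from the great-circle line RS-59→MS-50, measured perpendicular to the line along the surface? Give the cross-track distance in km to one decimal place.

δ₁₃ = central angle RS-59→WX2 = 0.017151 rad  (haversine)
θ₁₃ = bearing RS-59→WX2 = 25.418°,  θ₁₂ = bearing RS-59→MS-50 = 88.272°
dₓₜ = R·arcsin(sin δ₁₃ · sin(θ₁₃ − θ₁₂)) = 6371·arcsin(0.01715·sin(-62.854°)) = -97.235 km
|dₓₜ| = 97.235 km

97.2 km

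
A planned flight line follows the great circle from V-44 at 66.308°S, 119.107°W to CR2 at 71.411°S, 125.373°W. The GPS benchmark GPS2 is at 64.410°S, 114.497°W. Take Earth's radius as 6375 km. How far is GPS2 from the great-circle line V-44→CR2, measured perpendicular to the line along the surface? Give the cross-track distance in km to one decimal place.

133.9 km

δ₁₃ = central angle V-44→GPS2 = 0.047124 rad  (haversine)
θ₁₃ = bearing V-44→GPS2 = 47.473°,  θ₁₂ = bearing V-44→CR2 = 200.989°
dₓₜ = R·arcsin(sin δ₁₃ · sin(θ₁₃ − θ₁₂)) = 6375·arcsin(0.04711·sin(-153.516°)) = -133.929 km
|dₓₜ| = 133.929 km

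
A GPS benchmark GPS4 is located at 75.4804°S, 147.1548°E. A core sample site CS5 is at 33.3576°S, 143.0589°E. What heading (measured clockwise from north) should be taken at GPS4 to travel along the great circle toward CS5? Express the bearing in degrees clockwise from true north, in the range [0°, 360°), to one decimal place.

354.9°

Δλ = -4.0959°
y = sin Δλ · cos φ₂ = -0.059659
x = cos φ₁ sin φ₂ − sin φ₁ cos φ₂ cos Δλ = 0.668657
θ = atan2(y, x) = -5.0986° → 354.9014° (mod 360°)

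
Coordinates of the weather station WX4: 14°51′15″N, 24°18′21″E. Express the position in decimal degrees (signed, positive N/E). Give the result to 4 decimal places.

+14.8542°, +24.3058°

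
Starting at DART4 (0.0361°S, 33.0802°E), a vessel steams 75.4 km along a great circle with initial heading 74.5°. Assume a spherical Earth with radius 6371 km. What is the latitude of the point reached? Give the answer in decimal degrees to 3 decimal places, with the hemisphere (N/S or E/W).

δ = d/R = 75.4/6371 = 0.011835 rad
φ₂ = arcsin(sin φ₁ cos δ + cos φ₁ sin δ cos θ)
   = arcsin(-0.00063·0.99993 + 1.00000·0.01183·0.26724) = 0.14511°
λ₂ = λ₁ + atan2(sin θ sin δ cos φ₁, cos δ − sin φ₁ sin φ₂) = 33.73363°

0.145°N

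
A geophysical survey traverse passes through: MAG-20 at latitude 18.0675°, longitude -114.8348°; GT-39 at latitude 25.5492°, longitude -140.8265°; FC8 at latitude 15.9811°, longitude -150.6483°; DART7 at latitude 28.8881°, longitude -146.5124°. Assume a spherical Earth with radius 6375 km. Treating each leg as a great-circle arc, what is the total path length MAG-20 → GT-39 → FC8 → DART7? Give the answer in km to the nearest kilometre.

5777 km

MAG-20→GT-39: c = 0.440042 rad, d = 2805.27 km
GT-39→FC8: c = 0.231270 rad, d = 1474.35 km
FC8→DART7: c = 0.234882 rad, d = 1497.37 km
Total = 2805.27 + 1474.35 + 1497.37 = 5776.99 km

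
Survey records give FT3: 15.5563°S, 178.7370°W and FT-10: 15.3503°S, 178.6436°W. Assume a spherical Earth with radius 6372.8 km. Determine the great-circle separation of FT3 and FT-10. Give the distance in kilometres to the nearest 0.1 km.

25.0 km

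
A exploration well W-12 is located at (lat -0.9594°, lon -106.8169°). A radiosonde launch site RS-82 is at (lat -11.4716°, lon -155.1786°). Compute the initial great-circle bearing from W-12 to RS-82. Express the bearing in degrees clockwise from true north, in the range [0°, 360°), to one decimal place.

Δλ = -48.3617°
y = sin Δλ · cos φ₂ = -0.732425
x = cos φ₁ sin φ₂ − sin φ₁ cos φ₂ cos Δλ = -0.187951
θ = atan2(y, x) = -104.3924° → 255.6076° (mod 360°)

255.6°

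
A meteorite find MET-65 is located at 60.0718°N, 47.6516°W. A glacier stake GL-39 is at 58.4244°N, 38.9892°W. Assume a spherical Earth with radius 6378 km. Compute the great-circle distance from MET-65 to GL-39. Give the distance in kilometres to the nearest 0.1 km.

Δφ = -1.6474°,  Δλ = 8.6624°
a = sin²(Δφ/2) + cos φ₁ cos φ₂ sin²(Δλ/2) = 0.001697
c = 2·arcsin(√a) = 0.082405 rad = 4.7214°
d = R·c = 6378 × 0.082405 = 525.6 km

525.6 km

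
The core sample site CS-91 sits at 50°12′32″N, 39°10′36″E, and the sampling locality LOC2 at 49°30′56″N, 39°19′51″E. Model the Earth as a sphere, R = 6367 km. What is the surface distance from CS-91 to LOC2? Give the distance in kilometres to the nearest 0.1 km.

77.8 km

CS-91: φ = +50.20889°, λ = +39.17667°
LOC2: φ = +49.51556°, λ = +39.33083°
Δφ = -0.6933°,  Δλ = 0.1542°
a = sin²(Δφ/2) + cos φ₁ cos φ₂ sin²(Δλ/2) = 0.000037
c = 2·arcsin(√a) = 0.012225 rad = 0.7004°
d = R·c = 6367 × 0.012225 = 77.8 km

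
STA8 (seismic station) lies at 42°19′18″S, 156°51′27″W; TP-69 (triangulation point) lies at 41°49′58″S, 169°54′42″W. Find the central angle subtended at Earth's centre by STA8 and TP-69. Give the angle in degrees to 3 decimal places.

STA8: φ = -42.32167°, λ = -156.85750°
TP-69: φ = -41.83278°, λ = -169.91167°
Δφ = 0.4889°,  Δλ = -13.0542°
a = sin²(Δφ/2) + cos φ₁ cos φ₂ sin²(Δλ/2) = 0.007137
c = 2·arcsin(√a) = 0.169160 rad = 9.6922°

9.692°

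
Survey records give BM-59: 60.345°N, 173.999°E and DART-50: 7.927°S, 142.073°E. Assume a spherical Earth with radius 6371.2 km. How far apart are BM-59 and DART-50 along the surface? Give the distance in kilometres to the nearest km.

8093 km

Δφ = -68.2720°,  Δλ = -31.9260°
a = sin²(Δφ/2) + cos φ₁ cos φ₂ sin²(Δλ/2) = 0.351964
c = 2·arcsin(√a) = 1.270219 rad = 72.7782°
d = R·c = 6371.2 × 1.270219 = 8092.8 km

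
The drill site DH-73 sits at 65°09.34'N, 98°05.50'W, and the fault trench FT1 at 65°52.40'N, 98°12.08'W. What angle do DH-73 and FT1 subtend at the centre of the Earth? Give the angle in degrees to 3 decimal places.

DH-73: φ = +65.15567°, λ = -98.09167°
FT1: φ = +65.87333°, λ = -98.20133°
Δφ = 0.7177°,  Δλ = -0.1097°
a = sin²(Δφ/2) + cos φ₁ cos φ₂ sin²(Δλ/2) = 0.000039
c = 2·arcsin(√a) = 0.012551 rad = 0.7191°

0.719°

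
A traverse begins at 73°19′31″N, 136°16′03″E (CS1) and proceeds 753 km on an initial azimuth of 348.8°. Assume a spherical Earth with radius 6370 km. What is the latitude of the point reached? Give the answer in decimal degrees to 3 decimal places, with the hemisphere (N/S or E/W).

CS1: φ = +73.32528°, λ = +136.26750°
δ = d/R = 753/6370 = 0.118210 rad
φ₂ = arcsin(sin φ₁ cos δ + cos φ₁ sin δ cos θ)
   = arcsin(0.95795·0.99302 + 0.28694·0.11794·0.98096) = 79.88575°
λ₂ = λ₁ + atan2(sin θ sin δ cos φ₁, cos δ − sin φ₁ sin φ₂) = 128.77238°

79.886°N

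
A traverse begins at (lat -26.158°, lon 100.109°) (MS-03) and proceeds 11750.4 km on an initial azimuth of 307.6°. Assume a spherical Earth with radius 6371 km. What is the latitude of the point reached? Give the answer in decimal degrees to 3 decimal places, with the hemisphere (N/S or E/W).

δ = d/R = 11750.4/6371 = 1.844357 rad
φ₂ = arcsin(sin φ₁ cos δ + cos φ₁ sin δ cos θ)
   = arcsin(-0.44085·-0.27016 + 0.89758·0.96281·0.61015) = 40.27004°
λ₂ = λ₁ + atan2(sin θ sin δ cos φ₁, cos δ − sin φ₁ sin φ₂) = 11.34714°

40.270°N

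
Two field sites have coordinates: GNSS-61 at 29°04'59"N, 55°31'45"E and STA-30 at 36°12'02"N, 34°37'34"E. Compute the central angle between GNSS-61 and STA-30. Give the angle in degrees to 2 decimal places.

GNSS-61: φ = +29.08306°, λ = +55.52917°
STA-30: φ = +36.20056°, λ = +34.62611°
Δφ = 7.1175°,  Δλ = -20.9031°
a = sin²(Δφ/2) + cos φ₁ cos φ₂ sin²(Δλ/2) = 0.027059
c = 2·arcsin(√a) = 0.330497 rad = 18.9361°

18.94°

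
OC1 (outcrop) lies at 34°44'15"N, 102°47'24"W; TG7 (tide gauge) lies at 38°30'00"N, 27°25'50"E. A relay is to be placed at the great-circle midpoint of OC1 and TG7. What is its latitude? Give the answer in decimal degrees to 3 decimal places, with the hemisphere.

OC1: φ = +34.73750°, λ = -102.79000°
TG7: φ = +38.50000°, λ = +27.43056°
Bx = cos φ₂ cos Δλ = -0.505355,  By = cos φ₂ sin Δλ = 0.597572
φₘ = atan2(sin φ₁ + sin φ₂, √((cos φ₁ + Bx)² + By²)) = 60.44234°
λₘ = λ₁ + atan2(By, cos φ₁ + Bx) = -40.69138°

60.442°N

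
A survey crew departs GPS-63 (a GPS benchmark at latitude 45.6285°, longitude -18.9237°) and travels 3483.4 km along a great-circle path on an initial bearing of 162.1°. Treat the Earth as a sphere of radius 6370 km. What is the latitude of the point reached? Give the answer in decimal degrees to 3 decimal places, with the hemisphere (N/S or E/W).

δ = d/R = 3483.4/6370 = 0.546845 rad
φ₂ = arcsin(sin φ₁ cos δ + cos φ₁ sin δ cos θ)
   = arcsin(0.71482·0.85417 + 0.69931·0.51999·-0.95159) = 15.33985°
λ₂ = λ₁ + atan2(sin θ sin δ cos φ₁, cos δ − sin φ₁ sin φ₂) = -9.38417°

15.340°N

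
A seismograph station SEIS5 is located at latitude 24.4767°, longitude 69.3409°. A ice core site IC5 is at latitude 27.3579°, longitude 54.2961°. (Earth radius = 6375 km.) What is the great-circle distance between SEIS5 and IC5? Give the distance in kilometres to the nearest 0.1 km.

Δφ = 2.8812°,  Δλ = -15.0448°
a = sin²(Δφ/2) + cos φ₁ cos φ₂ sin²(Δλ/2) = 0.014486
c = 2·arcsin(√a) = 0.241297 rad = 13.8253°
d = R·c = 6375 × 0.241297 = 1538.3 km

1538.3 km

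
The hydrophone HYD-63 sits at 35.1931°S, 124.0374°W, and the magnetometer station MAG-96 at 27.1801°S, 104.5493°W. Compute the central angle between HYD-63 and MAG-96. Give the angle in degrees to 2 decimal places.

18.45°

Δφ = 8.0130°,  Δλ = 19.4881°
a = sin²(Δφ/2) + cos φ₁ cos φ₂ sin²(Δλ/2) = 0.025706
c = 2·arcsin(√a) = 0.322049 rad = 18.4521°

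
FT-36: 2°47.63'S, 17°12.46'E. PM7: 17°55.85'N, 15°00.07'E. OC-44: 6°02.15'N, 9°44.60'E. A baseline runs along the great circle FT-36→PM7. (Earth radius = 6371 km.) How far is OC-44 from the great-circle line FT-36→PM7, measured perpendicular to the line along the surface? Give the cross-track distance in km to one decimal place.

FT-36: φ = -2.79383°, λ = +17.20767°
PM7: φ = +17.93083°, λ = +15.00117°
OC-44: φ = +6.03583°, λ = +9.74333°
δ₁₃ = central angle FT-36→OC-44 = 0.201677 rad  (haversine)
θ₁₃ = bearing FT-36→OC-44 = 319.839°,  θ₁₂ = bearing FT-36→PM7 = 354.090°
dₓₜ = R·arcsin(sin δ₁₃ · sin(θ₁₃ − θ₁₂)) = 6371·arcsin(0.20031·sin(-34.250°)) = -719.785 km
|dₓₜ| = 719.785 km

719.8 km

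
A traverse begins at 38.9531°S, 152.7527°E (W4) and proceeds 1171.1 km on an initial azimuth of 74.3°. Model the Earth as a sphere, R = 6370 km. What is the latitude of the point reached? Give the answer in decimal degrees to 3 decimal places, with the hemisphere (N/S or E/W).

35.424°S

δ = d/R = 1171.1/6370 = 0.183846 rad
φ₂ = arcsin(sin φ₁ cos δ + cos φ₁ sin δ cos θ)
   = arcsin(-0.62868·0.98315 + 0.77766·0.18281·0.27060) = -35.42376°
λ₂ = λ₁ + atan2(sin θ sin δ cos φ₁, cos δ − sin φ₁ sin φ₂) = 165.22518°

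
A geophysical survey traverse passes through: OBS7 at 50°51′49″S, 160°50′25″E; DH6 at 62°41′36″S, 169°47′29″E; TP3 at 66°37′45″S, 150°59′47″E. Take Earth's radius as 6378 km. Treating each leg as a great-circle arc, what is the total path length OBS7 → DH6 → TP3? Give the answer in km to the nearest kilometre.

2414 km

OBS7: φ = -50.86361°, λ = +160.84028°
DH6: φ = -62.69333°, λ = +169.79139°
TP3: φ = -66.62917°, λ = +150.99639°
OBS7→DH6: c = 0.223016 rad, d = 1422.39 km
DH6→TP3: c = 0.155476 rad, d = 991.62 km
Total = 1422.39 + 991.62 = 2414.02 km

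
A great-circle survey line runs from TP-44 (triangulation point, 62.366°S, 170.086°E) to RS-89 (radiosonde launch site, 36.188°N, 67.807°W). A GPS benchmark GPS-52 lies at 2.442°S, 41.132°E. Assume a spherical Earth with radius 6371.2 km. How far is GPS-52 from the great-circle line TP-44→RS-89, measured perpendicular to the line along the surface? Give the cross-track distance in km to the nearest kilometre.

4840 km

δ₁₃ = central angle TP-44→GPS-52 = 1.827187 rad  (haversine)
θ₁₃ = bearing TP-44→GPS-52 = 233.437°,  θ₁₂ = bearing TP-44→RS-89 = 98.828°
dₓₜ = R·arcsin(sin δ₁₃ · sin(θ₁₃ − θ₁₂)) = 6371.2·arcsin(0.96731·sin(134.609°)) = 4839.703 km
|dₓₜ| = 4839.703 km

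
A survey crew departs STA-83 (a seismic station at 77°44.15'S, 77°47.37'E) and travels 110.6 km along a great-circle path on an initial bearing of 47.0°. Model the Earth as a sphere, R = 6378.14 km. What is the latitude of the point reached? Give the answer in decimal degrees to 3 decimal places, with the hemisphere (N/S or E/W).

77.038°S

STA-83: φ = -77.73583°, λ = +77.78950°
δ = d/R = 110.6/6378.14 = 0.017340 rad
φ₂ = arcsin(sin φ₁ cos δ + cos φ₁ sin δ cos θ)
   = arcsin(-0.97718·0.99985 + 0.21242·0.01734·0.68200) = -77.03817°
λ₂ = λ₁ + atan2(sin θ sin δ cos φ₁, cos δ − sin φ₁ sin φ₂) = 81.03057°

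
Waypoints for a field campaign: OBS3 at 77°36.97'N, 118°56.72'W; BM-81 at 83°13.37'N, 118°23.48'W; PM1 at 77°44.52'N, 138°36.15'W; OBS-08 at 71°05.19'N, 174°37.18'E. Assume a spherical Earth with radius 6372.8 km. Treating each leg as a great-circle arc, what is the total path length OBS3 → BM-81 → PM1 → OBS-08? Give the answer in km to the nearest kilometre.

OBS3: φ = +77.61617°, λ = -118.94533°
BM-81: φ = +83.22283°, λ = -118.39133°
PM1: φ = +77.74200°, λ = -138.60250°
OBS-08: φ = +71.08650°, λ = +174.61967°
OBS3→BM-81: c = 0.097867 rad, d = 623.69 km
BM-81→PM1: c = 0.110641 rad, d = 705.10 km
PM1→OBS-08: c = 0.239018 rad, d = 1523.21 km
Total = 623.69 + 705.10 + 1523.21 = 2851.99 km

2852 km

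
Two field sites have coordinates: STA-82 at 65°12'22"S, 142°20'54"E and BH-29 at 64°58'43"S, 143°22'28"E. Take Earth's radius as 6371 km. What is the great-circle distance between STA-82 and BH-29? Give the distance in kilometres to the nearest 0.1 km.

54.3 km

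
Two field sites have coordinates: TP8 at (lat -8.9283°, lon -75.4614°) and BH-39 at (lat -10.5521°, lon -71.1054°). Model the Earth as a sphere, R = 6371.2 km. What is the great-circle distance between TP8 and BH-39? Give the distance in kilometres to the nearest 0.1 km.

510.4 km

Δφ = -1.6238°,  Δλ = 4.3560°
a = sin²(Δφ/2) + cos φ₁ cos φ₂ sin²(Δλ/2) = 0.001603
c = 2·arcsin(√a) = 0.080108 rad = 4.5899°
d = R·c = 6371.2 × 0.080108 = 510.4 km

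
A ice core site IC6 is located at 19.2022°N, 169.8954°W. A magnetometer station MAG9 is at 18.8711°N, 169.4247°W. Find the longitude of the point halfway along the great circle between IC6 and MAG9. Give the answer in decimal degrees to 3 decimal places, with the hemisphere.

169.660°W

Bx = cos φ₂ cos Δλ = 0.946217,  By = cos φ₂ sin Δλ = 0.007774
φₘ = atan2(sin φ₁ + sin φ₂, √((cos φ₁ + Bx)² + By²)) = 19.03680°
λₘ = λ₁ + atan2(By, cos φ₁ + Bx) = -169.65982°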